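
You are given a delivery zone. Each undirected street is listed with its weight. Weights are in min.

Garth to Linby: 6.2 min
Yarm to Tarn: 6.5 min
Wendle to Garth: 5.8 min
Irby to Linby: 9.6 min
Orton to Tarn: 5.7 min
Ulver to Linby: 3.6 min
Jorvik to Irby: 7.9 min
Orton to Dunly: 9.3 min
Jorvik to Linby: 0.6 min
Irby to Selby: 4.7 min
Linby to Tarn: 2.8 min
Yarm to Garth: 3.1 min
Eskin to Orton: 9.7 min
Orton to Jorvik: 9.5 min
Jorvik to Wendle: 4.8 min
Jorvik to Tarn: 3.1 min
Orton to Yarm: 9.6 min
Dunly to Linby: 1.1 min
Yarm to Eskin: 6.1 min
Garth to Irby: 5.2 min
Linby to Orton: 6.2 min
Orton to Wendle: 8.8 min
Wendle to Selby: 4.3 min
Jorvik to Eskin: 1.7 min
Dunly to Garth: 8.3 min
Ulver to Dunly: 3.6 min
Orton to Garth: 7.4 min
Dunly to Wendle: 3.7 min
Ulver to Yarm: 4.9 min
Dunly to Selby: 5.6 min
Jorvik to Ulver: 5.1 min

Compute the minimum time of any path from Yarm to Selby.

13 min

Compare a few routes:
Yarm–Garth–Wendle–Selby: 3.1+5.8+4.3 = 13.2
Yarm–Garth–Irby–Selby: 3.1+5.2+4.7 = 13
Cheapest is Yarm–Garth–Irby–Selby at 13 min.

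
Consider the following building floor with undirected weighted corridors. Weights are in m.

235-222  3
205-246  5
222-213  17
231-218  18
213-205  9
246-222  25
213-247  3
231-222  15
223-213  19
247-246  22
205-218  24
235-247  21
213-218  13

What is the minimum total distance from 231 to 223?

Compare a few routes:
231 → 218 → 213 → 223: 18+13+19 = 50
231 → 222 → 213 → 223: 15+17+19 = 51
The minimum is 50 m via 231 → 218 → 213 → 223.

50 m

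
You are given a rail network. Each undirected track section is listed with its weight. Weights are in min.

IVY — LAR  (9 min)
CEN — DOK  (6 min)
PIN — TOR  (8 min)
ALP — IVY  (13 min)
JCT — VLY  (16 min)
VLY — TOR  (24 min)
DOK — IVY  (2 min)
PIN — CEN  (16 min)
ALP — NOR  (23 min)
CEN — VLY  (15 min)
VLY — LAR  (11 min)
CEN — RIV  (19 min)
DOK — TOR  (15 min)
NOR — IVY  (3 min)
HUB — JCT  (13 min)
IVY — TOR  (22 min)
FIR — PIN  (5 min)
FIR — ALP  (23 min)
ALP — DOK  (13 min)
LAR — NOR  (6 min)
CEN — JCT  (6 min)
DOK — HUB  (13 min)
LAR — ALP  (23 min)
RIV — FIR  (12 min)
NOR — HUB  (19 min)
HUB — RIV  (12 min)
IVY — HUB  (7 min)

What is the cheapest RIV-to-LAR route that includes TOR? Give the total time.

51 min

Best RIV to TOR: RIV–FIR–PIN–TOR costing 25
Best TOR to LAR: TOR–DOK–IVY–LAR costing 26
Total via TOR: 25 + 26 = 51 min.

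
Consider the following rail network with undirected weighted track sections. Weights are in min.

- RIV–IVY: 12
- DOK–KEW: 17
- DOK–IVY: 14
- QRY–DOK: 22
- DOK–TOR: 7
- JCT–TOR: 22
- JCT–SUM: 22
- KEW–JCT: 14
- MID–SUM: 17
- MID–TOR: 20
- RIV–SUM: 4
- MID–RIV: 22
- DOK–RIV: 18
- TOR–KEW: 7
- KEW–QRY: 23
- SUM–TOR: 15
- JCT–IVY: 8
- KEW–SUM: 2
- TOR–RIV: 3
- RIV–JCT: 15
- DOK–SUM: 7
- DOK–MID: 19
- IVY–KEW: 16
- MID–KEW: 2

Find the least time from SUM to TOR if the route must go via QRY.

Shortest SUM→QRY: SUM–KEW–QRY = 25
Shortest QRY→TOR: QRY–DOK–TOR = 29
Total via QRY: 25 + 29 = 54 min.

54 min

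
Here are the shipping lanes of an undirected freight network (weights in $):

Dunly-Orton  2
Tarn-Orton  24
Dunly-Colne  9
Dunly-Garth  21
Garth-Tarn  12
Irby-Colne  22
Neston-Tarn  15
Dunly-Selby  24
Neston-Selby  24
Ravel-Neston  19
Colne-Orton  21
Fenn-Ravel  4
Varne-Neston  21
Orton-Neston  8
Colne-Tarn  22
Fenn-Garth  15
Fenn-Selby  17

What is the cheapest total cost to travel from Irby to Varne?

Running Dijkstra from Irby:
Irby: 0
Colne: 22  (via Irby)
Dunly: 31  (via Colne)
Orton: 33  (via Dunly)
Neston: 41  (via Orton)
Tarn: 44  (via Colne)
Garth: 52  (via Dunly)
Selby: 55  (via Dunly)
Ravel: 60  (via Neston)
Varne: 62  (via Neston)
Shortest route: Irby → Colne → Dunly → Orton → Neston → Varne = $62.

$62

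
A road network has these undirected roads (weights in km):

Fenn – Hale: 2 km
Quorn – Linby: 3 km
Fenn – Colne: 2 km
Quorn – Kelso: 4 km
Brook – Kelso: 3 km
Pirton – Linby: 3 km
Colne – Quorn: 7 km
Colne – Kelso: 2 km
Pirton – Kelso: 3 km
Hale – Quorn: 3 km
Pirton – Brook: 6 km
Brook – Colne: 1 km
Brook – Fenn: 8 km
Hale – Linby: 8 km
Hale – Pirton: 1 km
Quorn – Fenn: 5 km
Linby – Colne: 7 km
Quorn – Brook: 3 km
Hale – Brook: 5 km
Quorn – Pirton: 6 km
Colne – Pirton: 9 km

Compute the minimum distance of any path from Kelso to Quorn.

4 km

Running Dijkstra from Kelso:
Kelso: 0
Colne: 2  (via Kelso)
Pirton: 3  (via Kelso)
Brook: 3  (via Kelso)
Hale: 4  (via Pirton)
Quorn: 4  (via Kelso)
Shortest route: Kelso–Quorn = 4 km.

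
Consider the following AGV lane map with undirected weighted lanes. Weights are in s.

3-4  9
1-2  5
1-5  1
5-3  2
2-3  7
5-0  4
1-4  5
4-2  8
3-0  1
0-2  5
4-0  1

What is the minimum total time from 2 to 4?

6 s

Running Dijkstra from 2:
2: 0
0: 5  (via 2)
1: 5  (via 2)
3: 6  (via 0)
4: 6  (via 0)
Shortest route: 2–0–4 = 6 s.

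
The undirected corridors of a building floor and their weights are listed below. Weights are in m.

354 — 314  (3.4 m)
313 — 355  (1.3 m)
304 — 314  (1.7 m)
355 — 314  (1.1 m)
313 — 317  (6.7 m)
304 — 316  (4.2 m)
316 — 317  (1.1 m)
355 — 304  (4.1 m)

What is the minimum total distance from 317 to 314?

7 m

Enumerating some paths:
317 → 313 → 355 → 304 → 314: 6.7+1.3+4.1+1.7 = 13.8
317 → 316 → 304 → 314: 1.1+4.2+1.7 = 7
317 → 313 → 355 → 314: 6.7+1.3+1.1 = 9.1
317 → 316 → 304 → 355 → 314: 1.1+4.2+4.1+1.1 = 10.5
The minimum is 7 m via 317 → 316 → 304 → 314.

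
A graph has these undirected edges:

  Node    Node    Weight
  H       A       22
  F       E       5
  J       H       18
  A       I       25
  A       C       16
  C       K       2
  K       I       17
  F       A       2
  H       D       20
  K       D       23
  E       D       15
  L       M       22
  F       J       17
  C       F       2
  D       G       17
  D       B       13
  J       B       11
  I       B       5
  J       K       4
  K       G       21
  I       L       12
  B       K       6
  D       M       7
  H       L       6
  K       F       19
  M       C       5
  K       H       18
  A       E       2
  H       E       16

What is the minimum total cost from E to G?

29

Running Dijkstra from E:
E: 0
A: 2  (via E)
F: 4  (via A)
C: 6  (via F)
K: 8  (via C)
M: 11  (via C)
J: 12  (via K)
B: 14  (via K)
D: 15  (via E)
H: 16  (via E)
I: 19  (via B)
L: 22  (via H)
G: 29  (via K)
Shortest route: E → A → F → C → K → G = 29.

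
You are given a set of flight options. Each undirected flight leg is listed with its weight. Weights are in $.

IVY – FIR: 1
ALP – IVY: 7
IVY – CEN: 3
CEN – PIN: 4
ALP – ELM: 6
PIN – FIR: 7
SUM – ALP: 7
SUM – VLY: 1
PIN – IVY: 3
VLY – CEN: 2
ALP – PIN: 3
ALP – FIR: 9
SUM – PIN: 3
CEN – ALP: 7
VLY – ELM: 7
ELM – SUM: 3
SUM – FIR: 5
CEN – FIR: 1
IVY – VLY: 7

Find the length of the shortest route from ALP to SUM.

Running Dijkstra from ALP:
ALP: 0
PIN: 3  (via ALP)
ELM: 6  (via ALP)
SUM: 6  (via PIN)
Shortest route: ALP–PIN–SUM = $6.

$6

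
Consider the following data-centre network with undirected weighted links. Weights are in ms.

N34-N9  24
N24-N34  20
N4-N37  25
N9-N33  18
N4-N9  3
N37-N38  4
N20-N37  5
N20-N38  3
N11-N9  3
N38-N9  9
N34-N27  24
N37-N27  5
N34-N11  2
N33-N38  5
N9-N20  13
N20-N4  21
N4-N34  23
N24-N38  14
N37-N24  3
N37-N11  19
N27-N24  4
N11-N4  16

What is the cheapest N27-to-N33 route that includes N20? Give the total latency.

Best N27 to N20: N27 → N37 → N20 costing 10
Best N20 to N33: N20 → N38 → N33 costing 8
Total via N20: 10 + 8 = 18 ms.

18 ms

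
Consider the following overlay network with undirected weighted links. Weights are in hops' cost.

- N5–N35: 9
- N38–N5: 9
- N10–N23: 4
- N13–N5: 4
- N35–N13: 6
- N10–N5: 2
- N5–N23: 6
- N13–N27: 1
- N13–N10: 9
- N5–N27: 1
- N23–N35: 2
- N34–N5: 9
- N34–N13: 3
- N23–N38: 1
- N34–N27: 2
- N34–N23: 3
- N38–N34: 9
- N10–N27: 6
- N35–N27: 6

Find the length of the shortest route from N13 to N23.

6 hops' cost

Candidate routes:
N13 - N35 - N23: 6+2 = 8
N13 - N34 - N23: 3+3 = 6
The minimum is 6 hops' cost via N13 - N34 - N23.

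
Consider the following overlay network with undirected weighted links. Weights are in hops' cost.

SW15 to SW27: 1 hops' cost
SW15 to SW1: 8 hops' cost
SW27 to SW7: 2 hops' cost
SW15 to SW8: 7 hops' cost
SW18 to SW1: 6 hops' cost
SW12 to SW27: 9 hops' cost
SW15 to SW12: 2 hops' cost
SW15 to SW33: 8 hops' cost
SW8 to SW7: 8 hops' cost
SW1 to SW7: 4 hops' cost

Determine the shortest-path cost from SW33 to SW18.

Settle nodes by increasing distance from SW33:
SW33: 0
SW15: 8  (via SW33)
SW27: 9  (via SW15)
SW12: 10  (via SW15)
SW7: 11  (via SW27)
SW8: 15  (via SW15)
SW1: 15  (via SW7)
SW18: 21  (via SW1)
Shortest route: SW33–SW15–SW27–SW7–SW1–SW18 = 21 hops' cost.

21 hops' cost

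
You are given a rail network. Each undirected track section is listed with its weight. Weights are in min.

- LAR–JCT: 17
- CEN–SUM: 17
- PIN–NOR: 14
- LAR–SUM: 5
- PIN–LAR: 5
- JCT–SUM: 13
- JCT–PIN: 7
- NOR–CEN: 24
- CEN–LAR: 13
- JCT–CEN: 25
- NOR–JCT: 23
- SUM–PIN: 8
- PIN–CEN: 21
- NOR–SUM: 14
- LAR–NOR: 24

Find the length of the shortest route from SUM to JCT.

Running Dijkstra from SUM:
SUM: 0
LAR: 5  (via SUM)
PIN: 8  (via SUM)
JCT: 13  (via SUM)
Shortest route: SUM → JCT = 13 min.

13 min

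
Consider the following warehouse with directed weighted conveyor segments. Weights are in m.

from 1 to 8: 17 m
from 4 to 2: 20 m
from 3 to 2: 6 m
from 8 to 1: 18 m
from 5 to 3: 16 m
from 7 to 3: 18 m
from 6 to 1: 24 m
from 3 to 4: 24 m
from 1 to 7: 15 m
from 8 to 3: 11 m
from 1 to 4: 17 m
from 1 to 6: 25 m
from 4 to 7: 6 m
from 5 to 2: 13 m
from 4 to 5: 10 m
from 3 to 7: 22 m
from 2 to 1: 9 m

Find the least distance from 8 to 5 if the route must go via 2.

53 m

Shortest 8→2: 8–3–2 = 17
Shortest 2→5: 2–1–4–5 = 36
Total via 2: 17 + 36 = 53 m.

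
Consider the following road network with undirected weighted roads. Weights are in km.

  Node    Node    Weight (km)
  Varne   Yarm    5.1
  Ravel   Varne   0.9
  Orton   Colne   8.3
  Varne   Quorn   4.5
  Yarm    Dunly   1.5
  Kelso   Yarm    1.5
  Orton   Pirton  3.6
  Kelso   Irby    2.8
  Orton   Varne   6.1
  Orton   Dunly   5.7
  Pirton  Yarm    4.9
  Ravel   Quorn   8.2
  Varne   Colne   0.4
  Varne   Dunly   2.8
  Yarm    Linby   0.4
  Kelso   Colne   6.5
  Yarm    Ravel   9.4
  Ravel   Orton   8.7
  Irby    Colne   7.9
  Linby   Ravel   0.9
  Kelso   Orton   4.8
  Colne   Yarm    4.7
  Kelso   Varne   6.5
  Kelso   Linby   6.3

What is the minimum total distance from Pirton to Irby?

Candidate routes:
Pirton–Yarm–Kelso–Irby: 4.9+1.5+2.8 = 9.2
Pirton–Orton–Kelso–Irby: 3.6+4.8+2.8 = 11.2
Cheapest is Pirton–Yarm–Kelso–Irby at 9.2 km.

9.2 km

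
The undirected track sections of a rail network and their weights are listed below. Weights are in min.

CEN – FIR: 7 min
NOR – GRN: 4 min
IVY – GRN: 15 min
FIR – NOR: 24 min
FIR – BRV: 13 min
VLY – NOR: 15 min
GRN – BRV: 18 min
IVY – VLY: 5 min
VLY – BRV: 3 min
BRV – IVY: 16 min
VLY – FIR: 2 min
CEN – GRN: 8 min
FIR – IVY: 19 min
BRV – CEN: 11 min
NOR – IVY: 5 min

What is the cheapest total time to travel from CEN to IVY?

Running Dijkstra from CEN:
CEN: 0
FIR: 7  (via CEN)
GRN: 8  (via CEN)
VLY: 9  (via FIR)
BRV: 11  (via CEN)
NOR: 12  (via GRN)
IVY: 14  (via VLY)
Shortest route: CEN–FIR–VLY–IVY = 14 min.

14 min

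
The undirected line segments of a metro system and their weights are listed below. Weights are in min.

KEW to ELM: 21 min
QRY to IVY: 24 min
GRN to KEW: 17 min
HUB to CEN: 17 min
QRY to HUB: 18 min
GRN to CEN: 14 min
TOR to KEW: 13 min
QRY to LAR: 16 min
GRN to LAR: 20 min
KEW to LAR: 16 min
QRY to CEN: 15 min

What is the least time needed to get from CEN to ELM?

Running Dijkstra from CEN:
CEN: 0
GRN: 14  (via CEN)
QRY: 15  (via CEN)
HUB: 17  (via CEN)
LAR: 31  (via QRY)
KEW: 31  (via GRN)
IVY: 39  (via QRY)
TOR: 44  (via KEW)
ELM: 52  (via KEW)
Shortest route: CEN–GRN–KEW–ELM = 52 min.

52 min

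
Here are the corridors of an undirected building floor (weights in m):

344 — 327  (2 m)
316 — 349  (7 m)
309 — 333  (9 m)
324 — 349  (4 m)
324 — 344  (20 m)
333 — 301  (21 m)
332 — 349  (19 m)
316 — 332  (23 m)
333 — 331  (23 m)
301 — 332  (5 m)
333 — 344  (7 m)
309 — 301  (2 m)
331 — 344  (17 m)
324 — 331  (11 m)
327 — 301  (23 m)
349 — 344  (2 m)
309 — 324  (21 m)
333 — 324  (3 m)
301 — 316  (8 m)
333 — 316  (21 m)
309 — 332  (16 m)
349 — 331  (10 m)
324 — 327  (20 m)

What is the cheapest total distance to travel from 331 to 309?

23 m

Enumerating some paths:
331 - 349 - 324 - 333 - 309: 10+4+3+9 = 26
331 - 349 - 344 - 333 - 309: 10+2+7+9 = 28
331 - 324 - 333 - 309: 11+3+9 = 23
331 - 349 - 316 - 301 - 309: 10+7+8+2 = 27
The minimum is 23 m via 331 - 324 - 333 - 309.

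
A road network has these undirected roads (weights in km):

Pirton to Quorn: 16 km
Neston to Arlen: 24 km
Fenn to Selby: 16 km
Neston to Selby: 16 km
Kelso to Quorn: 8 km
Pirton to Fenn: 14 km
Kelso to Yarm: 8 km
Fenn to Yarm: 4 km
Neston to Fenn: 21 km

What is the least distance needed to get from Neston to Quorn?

41 km

Settle nodes by increasing distance from Neston:
Neston: 0
Selby: 16  (via Neston)
Fenn: 21  (via Neston)
Arlen: 24  (via Neston)
Yarm: 25  (via Fenn)
Kelso: 33  (via Yarm)
Pirton: 35  (via Fenn)
Quorn: 41  (via Kelso)
Shortest route: Neston–Fenn–Yarm–Kelso–Quorn = 41 km.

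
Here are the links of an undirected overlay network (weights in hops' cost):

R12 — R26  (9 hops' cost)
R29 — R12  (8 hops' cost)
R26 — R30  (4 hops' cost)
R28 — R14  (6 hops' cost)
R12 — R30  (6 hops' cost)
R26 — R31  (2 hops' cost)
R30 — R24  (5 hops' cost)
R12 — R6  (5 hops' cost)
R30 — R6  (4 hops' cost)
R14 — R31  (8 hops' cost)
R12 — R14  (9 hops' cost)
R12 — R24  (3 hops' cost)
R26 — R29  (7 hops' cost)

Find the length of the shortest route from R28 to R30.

20 hops' cost

Compare a few routes:
R28–R14–R12–R30: 6+9+6 = 21
R28–R14–R12–R24–R30: 6+9+3+5 = 23
R28–R14–R31–R26–R30: 6+8+2+4 = 20
The minimum is 20 hops' cost via R28–R14–R31–R26–R30.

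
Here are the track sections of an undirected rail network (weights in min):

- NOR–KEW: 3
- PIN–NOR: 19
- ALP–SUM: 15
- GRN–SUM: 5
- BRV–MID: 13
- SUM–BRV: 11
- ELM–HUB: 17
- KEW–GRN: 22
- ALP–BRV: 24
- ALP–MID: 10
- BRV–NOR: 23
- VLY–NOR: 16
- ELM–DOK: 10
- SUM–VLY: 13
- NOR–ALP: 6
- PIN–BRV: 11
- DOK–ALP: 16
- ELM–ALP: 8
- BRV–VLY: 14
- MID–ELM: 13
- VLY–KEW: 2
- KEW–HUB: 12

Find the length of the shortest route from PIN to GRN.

27 min

Candidate routes:
PIN–BRV–SUM–GRN: 11+11+5 = 27
PIN–NOR–KEW–VLY–SUM–GRN: 19+3+2+13+5 = 42
The minimum is 27 min via PIN–BRV–SUM–GRN.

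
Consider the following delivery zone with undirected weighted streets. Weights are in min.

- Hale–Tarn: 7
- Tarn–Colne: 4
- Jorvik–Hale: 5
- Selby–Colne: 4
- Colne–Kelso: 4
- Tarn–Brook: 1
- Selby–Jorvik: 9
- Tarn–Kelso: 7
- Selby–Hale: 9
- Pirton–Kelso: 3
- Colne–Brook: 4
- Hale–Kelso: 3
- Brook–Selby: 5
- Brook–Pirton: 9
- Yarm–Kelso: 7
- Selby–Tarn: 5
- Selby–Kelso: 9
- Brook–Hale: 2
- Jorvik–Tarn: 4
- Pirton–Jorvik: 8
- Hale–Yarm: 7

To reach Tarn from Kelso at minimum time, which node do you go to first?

Enumerating some paths:
Kelso - Tarn: 7 = 7
Kelso - Hale - Brook - Tarn: 3+2+1 = 6
Cheapest is Kelso - Hale - Brook - Tarn at 6 min.
So from Kelso the first move is to Hale.

Hale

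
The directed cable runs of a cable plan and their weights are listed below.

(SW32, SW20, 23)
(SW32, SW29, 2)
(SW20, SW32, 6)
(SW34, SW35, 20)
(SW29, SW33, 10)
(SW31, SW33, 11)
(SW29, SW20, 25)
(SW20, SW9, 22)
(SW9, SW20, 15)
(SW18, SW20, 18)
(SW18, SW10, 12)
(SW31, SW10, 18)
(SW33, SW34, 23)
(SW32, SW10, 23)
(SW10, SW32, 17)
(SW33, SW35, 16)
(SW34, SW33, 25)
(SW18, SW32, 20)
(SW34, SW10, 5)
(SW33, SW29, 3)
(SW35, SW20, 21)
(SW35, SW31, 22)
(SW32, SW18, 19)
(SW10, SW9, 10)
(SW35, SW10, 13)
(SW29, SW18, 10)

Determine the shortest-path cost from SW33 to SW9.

35

Enumerating some paths:
SW33–SW34–SW10–SW9: 23+5+10 = 38
SW33–SW35–SW10–SW9: 16+13+10 = 39
SW33–SW29–SW18–SW10–SW9: 3+10+12+10 = 35
Cheapest is SW33–SW29–SW18–SW10–SW9 at 35.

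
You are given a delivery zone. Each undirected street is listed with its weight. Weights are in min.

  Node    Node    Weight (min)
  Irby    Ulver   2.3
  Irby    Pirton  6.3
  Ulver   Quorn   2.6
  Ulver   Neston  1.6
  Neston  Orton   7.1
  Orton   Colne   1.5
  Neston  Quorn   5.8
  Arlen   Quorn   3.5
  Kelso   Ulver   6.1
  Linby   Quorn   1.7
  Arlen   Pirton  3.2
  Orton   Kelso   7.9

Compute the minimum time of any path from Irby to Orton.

Settle nodes by increasing distance from Irby:
Irby: 0
Ulver: 2.3  (via Irby)
Neston: 3.9  (via Ulver)
Quorn: 4.9  (via Ulver)
Pirton: 6.3  (via Irby)
Linby: 6.6  (via Quorn)
Arlen: 8.4  (via Quorn)
Kelso: 8.4  (via Ulver)
Orton: 11  (via Neston)
Shortest route: Irby–Ulver–Neston–Orton = 11 min.

11 min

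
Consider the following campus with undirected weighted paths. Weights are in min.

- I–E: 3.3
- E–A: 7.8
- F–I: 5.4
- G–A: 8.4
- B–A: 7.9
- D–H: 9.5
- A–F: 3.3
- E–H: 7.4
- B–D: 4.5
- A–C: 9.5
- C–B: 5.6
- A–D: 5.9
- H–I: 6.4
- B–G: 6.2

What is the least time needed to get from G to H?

Running Dijkstra from G:
G: 0
B: 6.2  (via G)
A: 8.4  (via G)
D: 10.7  (via B)
F: 11.7  (via A)
C: 11.8  (via B)
E: 16.2  (via A)
I: 17.1  (via F)
H: 20.2  (via D)
Shortest route: G → B → D → H = 20.2 min.

20.2 min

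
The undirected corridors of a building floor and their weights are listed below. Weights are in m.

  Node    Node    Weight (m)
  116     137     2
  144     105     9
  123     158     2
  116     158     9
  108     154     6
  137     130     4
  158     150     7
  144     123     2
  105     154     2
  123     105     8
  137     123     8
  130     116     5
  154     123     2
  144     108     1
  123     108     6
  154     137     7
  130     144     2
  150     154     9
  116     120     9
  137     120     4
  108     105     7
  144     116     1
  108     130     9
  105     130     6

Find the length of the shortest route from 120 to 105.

Enumerating some paths:
120 - 137 - 116 - 144 - 108 - 105: 4+2+1+1+7 = 15
120 - 137 - 130 - 105: 4+4+6 = 14
120 - 137 - 116 - 144 - 130 - 105: 4+2+1+2+6 = 15
120 - 137 - 154 - 105: 4+7+2 = 13
The minimum is 13 m via 120 - 137 - 154 - 105.

13 m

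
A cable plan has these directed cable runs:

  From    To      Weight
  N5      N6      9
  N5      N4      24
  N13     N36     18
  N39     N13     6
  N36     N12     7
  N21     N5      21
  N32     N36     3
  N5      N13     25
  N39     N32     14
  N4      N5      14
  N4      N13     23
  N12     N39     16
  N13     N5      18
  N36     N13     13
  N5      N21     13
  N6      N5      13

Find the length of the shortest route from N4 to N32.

78

Shortest distances from N4:
N4: 0
N5: 14  (via N4)
N13: 23  (via N4)
N6: 23  (via N5)
N21: 27  (via N5)
N36: 41  (via N13)
N12: 48  (via N36)
N39: 64  (via N12)
N32: 78  (via N39)
Shortest route: N4–N13–N36–N12–N39–N32 = 78.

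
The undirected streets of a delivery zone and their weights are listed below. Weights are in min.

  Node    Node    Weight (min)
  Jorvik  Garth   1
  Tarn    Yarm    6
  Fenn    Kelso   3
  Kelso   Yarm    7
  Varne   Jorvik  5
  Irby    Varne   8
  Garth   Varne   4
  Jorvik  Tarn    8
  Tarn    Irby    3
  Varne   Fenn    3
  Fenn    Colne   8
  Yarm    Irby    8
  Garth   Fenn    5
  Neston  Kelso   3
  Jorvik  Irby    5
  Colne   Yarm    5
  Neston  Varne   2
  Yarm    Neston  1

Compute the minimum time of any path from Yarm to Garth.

7 min

Compare a few routes:
Yarm - Neston - Varne - Jorvik - Garth: 1+2+5+1 = 9
Yarm - Neston - Varne - Fenn - Garth: 1+2+3+5 = 11
Yarm - Neston - Kelso - Fenn - Garth: 1+3+3+5 = 12
Yarm - Neston - Varne - Garth: 1+2+4 = 7
The minimum is 7 min via Yarm - Neston - Varne - Garth.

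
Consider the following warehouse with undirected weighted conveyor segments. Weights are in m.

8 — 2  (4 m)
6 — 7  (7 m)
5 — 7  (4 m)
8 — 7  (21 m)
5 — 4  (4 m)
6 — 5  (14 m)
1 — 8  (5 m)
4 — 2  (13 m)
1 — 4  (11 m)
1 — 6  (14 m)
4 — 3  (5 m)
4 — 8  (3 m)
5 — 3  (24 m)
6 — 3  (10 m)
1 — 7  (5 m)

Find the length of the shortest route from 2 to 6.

Enumerating some paths:
2 → 8 → 1 → 7 → 6: 4+5+5+7 = 21
2 → 8 → 4 → 5 → 7 → 6: 4+3+4+4+7 = 22
2 → 8 → 4 → 3 → 6: 4+3+5+10 = 22
Cheapest is 2 → 8 → 1 → 7 → 6 at 21 m.

21 m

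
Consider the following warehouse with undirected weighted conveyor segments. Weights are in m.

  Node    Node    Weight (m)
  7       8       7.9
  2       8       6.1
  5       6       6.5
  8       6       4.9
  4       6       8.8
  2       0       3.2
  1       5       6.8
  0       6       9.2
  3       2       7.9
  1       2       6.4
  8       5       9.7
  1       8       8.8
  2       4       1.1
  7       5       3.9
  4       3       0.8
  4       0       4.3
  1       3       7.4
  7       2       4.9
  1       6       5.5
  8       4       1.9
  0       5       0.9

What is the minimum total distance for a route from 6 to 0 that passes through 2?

Best 6 to 2: 6–8–4–2 costing 7.9
Best 2 to 0: 2–0 costing 3.2
Total via 2: 7.9 + 3.2 = 11.1 m.

11.1 m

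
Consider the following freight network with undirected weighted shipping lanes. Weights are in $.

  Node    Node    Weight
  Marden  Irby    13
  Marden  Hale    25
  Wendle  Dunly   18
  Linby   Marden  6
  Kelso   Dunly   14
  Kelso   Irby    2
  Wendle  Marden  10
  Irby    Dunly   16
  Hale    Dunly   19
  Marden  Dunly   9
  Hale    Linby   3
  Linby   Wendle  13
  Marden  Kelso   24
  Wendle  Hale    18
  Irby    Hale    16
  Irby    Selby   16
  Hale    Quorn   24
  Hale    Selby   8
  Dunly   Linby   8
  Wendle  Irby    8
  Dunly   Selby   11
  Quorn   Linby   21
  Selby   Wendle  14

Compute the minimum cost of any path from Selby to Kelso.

Enumerating some paths:
Selby - Irby - Kelso: 16+2 = 18
Selby - Dunly - Kelso: 11+14 = 25
Selby - Hale - Irby - Kelso: 8+16+2 = 26
Selby - Wendle - Irby - Kelso: 14+8+2 = 24
The minimum is $18 via Selby - Irby - Kelso.

$18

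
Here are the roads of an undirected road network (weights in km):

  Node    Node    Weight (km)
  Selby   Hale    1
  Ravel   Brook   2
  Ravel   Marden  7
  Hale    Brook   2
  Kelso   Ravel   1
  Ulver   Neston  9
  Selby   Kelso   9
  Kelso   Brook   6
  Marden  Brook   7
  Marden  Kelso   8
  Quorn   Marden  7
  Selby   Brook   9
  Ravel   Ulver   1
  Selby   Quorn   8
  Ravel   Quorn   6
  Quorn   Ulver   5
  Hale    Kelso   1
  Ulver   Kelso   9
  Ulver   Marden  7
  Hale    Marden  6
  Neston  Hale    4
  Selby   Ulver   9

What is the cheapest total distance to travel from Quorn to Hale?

8 km

Compare a few routes:
Quorn - Ravel - Kelso - Hale: 6+1+1 = 8
Quorn - Selby - Hale: 8+1 = 9
The minimum is 8 km via Quorn - Ravel - Kelso - Hale.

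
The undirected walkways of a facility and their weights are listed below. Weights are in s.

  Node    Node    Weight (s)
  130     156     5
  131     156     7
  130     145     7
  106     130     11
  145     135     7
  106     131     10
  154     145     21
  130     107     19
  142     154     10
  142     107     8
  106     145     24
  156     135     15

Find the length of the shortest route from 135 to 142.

Shortest distances from 135:
135: 0
145: 7  (via 135)
130: 14  (via 145)
156: 15  (via 135)
131: 22  (via 156)
106: 25  (via 130)
154: 28  (via 145)
107: 33  (via 130)
142: 38  (via 154)
Shortest route: 135–145–154–142 = 38 s.

38 s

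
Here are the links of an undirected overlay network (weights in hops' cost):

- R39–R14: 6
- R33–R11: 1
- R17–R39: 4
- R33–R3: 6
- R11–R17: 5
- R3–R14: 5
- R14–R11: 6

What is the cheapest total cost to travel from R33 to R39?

Settle nodes by increasing distance from R33:
R33: 0
R11: 1  (via R33)
R17: 6  (via R11)
R3: 6  (via R33)
R14: 7  (via R11)
R39: 10  (via R17)
Shortest route: R33 → R11 → R17 → R39 = 10 hops' cost.

10 hops' cost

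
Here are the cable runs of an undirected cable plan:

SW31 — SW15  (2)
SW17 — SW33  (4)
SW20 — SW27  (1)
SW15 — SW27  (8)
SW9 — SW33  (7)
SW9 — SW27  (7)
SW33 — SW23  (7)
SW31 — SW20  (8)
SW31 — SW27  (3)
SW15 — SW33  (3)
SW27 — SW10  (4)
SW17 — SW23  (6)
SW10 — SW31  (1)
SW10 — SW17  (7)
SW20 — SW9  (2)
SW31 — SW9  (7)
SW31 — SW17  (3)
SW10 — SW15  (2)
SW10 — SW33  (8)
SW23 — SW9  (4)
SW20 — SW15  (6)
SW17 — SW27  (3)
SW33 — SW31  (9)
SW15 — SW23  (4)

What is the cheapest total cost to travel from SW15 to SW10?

Running Dijkstra from SW15:
SW15: 0
SW10: 2  (via SW15)
Shortest route: SW15–SW10 = 2.

2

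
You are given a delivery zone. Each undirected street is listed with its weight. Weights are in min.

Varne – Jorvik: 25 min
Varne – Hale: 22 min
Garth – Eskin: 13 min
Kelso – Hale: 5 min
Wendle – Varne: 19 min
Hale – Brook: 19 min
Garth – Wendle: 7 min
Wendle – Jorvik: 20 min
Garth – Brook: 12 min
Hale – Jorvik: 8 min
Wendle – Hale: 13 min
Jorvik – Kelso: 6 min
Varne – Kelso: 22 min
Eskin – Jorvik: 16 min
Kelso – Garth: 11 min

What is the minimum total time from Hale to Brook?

Settle nodes by increasing distance from Hale:
Hale: 0
Kelso: 5  (via Hale)
Jorvik: 8  (via Hale)
Wendle: 13  (via Hale)
Garth: 16  (via Kelso)
Brook: 19  (via Hale)
Shortest route: Hale–Brook = 19 min.

19 min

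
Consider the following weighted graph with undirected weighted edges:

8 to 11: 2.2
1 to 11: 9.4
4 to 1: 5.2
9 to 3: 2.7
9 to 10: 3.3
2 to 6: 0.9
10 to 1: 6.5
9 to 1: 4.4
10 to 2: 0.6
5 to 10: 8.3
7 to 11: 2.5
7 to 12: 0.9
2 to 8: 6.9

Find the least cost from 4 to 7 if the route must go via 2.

23.9

Shortest 4→2: 4–1–10–2 = 12.3
Best 2 to 7: 2–8–11–7 costing 11.6
Total via 2: 12.3 + 11.6 = 23.9.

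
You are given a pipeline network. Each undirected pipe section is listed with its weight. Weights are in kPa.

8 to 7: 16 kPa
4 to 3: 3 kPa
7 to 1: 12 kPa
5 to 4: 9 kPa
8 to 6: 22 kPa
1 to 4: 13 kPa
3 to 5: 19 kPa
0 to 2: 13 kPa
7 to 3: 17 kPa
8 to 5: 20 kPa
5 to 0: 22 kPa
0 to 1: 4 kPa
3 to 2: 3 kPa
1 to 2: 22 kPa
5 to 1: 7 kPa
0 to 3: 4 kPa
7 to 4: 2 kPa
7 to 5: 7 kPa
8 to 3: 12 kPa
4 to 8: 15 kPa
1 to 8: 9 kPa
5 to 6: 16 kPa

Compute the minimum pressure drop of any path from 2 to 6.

31 kPa

Running Dijkstra from 2:
2: 0
3: 3  (via 2)
4: 6  (via 3)
0: 7  (via 3)
7: 8  (via 4)
1: 11  (via 0)
5: 15  (via 4)
8: 15  (via 3)
6: 31  (via 5)
Shortest route: 2–3–4–5–6 = 31 kPa.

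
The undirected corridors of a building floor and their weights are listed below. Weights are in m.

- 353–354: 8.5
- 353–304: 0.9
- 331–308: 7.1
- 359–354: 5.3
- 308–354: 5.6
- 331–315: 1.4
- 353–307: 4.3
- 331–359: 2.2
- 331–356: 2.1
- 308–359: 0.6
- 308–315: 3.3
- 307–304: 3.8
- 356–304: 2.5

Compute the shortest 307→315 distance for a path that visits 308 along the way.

14.5 m

Best 307 to 308: 307–304–356–331–359–308 costing 11.2
Shortest 308→315: 308–315 = 3.3
Total via 308: 11.2 + 3.3 = 14.5 m.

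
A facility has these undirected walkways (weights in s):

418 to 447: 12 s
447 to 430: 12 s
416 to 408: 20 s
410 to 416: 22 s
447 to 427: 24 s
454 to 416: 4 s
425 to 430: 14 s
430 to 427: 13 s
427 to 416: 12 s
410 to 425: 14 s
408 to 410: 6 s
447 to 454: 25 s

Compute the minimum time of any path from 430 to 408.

34 s

Compare a few routes:
430–425–410–408: 14+14+6 = 34
430–427–416–408: 13+12+20 = 45
430–427–416–410–408: 13+12+22+6 = 53
Cheapest is 430–425–410–408 at 34 s.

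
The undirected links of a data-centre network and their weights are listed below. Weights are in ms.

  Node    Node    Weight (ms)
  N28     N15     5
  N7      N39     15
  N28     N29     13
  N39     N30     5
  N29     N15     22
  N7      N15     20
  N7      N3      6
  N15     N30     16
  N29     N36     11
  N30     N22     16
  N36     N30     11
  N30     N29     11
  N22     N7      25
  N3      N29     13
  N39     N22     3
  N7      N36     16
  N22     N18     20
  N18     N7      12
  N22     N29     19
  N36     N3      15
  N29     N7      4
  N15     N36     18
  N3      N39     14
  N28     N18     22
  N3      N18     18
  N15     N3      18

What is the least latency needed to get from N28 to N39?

Candidate routes:
N28 → N15 → N30 → N39: 5+16+5 = 26
N28 → N29 → N30 → N39: 13+11+5 = 29
N28 → N29 → N7 → N39: 13+4+15 = 32
The minimum is 26 ms via N28 → N15 → N30 → N39.

26 ms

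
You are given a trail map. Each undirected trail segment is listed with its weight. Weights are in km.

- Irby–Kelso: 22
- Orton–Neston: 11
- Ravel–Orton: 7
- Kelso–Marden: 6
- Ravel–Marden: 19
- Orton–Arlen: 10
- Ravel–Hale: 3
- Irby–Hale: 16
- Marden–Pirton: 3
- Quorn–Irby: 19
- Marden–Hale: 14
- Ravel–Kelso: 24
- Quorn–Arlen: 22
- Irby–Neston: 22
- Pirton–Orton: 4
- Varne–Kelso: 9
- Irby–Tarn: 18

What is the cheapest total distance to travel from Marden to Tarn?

Settle nodes by increasing distance from Marden:
Marden: 0
Pirton: 3  (via Marden)
Kelso: 6  (via Marden)
Orton: 7  (via Pirton)
Ravel: 14  (via Orton)
Hale: 14  (via Marden)
Varne: 15  (via Kelso)
Arlen: 17  (via Orton)
Neston: 18  (via Orton)
Irby: 28  (via Kelso)
Quorn: 39  (via Arlen)
Tarn: 46  (via Irby)
Shortest route: Marden–Kelso–Irby–Tarn = 46 km.

46 km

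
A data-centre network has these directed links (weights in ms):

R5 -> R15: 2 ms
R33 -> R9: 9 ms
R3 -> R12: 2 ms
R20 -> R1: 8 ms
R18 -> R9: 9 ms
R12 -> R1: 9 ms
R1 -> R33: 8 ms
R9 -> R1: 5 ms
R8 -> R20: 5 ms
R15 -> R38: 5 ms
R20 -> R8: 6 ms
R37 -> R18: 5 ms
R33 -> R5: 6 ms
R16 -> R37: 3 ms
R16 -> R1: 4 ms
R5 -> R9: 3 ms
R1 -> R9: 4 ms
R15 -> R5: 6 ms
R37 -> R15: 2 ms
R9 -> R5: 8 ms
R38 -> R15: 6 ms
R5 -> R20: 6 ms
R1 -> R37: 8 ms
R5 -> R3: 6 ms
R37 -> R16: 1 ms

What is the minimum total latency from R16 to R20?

17 ms

Shortest distances from R16:
R16: 0
R37: 3  (via R16)
R1: 4  (via R16)
R15: 5  (via R37)
R18: 8  (via R37)
R9: 8  (via R1)
R38: 10  (via R15)
R5: 11  (via R15)
R33: 12  (via R1)
R20: 17  (via R5)
Shortest route: R16 → R37 → R15 → R5 → R20 = 17 ms.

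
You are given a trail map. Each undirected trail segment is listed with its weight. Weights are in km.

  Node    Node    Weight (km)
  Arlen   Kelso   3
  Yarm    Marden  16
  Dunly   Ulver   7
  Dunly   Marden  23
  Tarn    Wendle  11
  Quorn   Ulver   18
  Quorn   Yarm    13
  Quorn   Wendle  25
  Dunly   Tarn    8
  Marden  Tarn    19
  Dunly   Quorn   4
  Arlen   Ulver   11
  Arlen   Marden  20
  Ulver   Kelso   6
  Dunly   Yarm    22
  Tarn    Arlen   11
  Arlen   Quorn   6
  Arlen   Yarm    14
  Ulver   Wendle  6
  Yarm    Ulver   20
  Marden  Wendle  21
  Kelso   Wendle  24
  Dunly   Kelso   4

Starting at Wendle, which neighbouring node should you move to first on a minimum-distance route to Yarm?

Ulver

Enumerating some paths:
Wendle - Ulver - Yarm: 6+20 = 26
Wendle - Ulver - Kelso - Arlen - Yarm: 6+6+3+14 = 29
Wendle - Ulver - Dunly - Quorn - Yarm: 6+7+4+13 = 30
The minimum is 26 km via Wendle - Ulver - Yarm.
So from Wendle the first move is to Ulver.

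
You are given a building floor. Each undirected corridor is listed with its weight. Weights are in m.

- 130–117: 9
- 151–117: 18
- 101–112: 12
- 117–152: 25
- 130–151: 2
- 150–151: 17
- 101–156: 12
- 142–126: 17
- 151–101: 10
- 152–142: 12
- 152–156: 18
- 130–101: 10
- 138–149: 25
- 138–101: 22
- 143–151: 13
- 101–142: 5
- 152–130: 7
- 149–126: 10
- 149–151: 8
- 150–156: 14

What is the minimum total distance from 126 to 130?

Candidate routes:
126 → 142 → 101 → 151 → 130: 17+5+10+2 = 34
126 → 142 → 152 → 130: 17+12+7 = 36
126 → 142 → 101 → 130: 17+5+10 = 32
126 → 149 → 151 → 130: 10+8+2 = 20
Cheapest is 126 → 149 → 151 → 130 at 20 m.

20 m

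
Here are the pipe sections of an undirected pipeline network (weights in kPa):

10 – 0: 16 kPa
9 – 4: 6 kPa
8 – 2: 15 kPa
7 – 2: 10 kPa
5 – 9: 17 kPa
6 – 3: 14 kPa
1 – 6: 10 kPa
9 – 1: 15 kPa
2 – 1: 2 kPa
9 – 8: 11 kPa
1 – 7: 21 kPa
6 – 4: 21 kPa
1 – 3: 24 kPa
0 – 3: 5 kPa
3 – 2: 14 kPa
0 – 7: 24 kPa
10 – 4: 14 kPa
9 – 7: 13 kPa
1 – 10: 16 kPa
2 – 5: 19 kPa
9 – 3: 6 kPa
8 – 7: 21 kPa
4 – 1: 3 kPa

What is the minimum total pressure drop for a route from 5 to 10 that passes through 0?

44 kPa

Best 5 to 0: 5 → 9 → 3 → 0 costing 28
Best 0 to 10: 0 → 10 costing 16
Total via 0: 28 + 16 = 44 kPa.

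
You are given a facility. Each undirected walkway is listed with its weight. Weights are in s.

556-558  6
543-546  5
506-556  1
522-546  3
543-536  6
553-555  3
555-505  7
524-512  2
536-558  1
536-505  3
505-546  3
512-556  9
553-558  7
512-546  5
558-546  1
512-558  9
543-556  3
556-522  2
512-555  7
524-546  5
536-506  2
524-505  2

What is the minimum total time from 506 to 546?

Shortest distances from 506:
506: 0
556: 1  (via 506)
536: 2  (via 506)
558: 3  (via 536)
522: 3  (via 556)
543: 4  (via 556)
546: 4  (via 558)
Shortest route: 506 → 536 → 558 → 546 = 4 s.

4 s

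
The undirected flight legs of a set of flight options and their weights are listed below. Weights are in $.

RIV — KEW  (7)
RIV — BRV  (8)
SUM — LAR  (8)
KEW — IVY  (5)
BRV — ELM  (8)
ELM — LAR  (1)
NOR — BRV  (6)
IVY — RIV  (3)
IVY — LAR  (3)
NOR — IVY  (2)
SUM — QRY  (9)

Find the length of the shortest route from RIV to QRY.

$23

Settle nodes by increasing distance from RIV:
RIV: 0
IVY: 3  (via RIV)
NOR: 5  (via IVY)
LAR: 6  (via IVY)
ELM: 7  (via LAR)
KEW: 7  (via RIV)
BRV: 8  (via RIV)
SUM: 14  (via LAR)
QRY: 23  (via SUM)
Shortest route: RIV → IVY → LAR → SUM → QRY = $23.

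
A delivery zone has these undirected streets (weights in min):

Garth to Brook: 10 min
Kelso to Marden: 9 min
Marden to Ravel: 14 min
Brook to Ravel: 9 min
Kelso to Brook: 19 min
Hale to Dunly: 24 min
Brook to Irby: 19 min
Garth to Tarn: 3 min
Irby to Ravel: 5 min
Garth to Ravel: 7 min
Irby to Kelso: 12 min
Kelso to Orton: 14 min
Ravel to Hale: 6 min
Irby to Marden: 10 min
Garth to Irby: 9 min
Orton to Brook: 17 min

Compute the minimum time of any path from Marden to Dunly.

Compare a few routes:
Marden → Ravel → Hale → Dunly: 14+6+24 = 44
Marden → Irby → Ravel → Hale → Dunly: 10+5+6+24 = 45
Cheapest is Marden → Ravel → Hale → Dunly at 44 min.

44 min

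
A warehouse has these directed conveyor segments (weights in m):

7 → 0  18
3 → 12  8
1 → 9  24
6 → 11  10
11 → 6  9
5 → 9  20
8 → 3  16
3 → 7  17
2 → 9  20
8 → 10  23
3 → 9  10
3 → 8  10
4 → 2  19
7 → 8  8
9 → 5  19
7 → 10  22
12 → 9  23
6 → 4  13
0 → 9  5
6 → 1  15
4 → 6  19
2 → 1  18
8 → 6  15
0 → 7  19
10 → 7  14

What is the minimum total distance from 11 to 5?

67 m

Candidate routes:
11–6–1–9–5: 9+15+24+19 = 67
11–6–4–2–9–5: 9+13+19+20+19 = 80
The minimum is 67 m via 11–6–1–9–5.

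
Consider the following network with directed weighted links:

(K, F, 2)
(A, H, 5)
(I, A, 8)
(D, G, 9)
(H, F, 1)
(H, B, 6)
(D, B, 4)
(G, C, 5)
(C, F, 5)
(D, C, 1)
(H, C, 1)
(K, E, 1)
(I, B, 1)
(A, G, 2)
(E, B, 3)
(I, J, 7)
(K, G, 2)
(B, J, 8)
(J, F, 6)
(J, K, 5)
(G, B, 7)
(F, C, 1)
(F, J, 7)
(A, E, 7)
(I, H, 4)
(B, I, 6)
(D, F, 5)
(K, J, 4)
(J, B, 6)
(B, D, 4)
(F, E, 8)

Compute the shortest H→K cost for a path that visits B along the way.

19

Best H to B: H–B costing 6
Shortest B→K: B–J–K = 13
Total via B: 6 + 13 = 19.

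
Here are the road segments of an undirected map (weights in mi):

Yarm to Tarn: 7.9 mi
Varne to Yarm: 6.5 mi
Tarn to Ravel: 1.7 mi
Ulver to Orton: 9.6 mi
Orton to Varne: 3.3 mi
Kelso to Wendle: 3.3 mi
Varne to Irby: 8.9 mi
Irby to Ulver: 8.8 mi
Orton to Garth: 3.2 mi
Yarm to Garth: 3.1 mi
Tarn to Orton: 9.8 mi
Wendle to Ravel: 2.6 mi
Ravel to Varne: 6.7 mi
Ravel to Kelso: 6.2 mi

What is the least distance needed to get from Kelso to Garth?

Candidate routes:
Kelso → Ravel → Varne → Orton → Garth: 6.2+6.7+3.3+3.2 = 19.4
Kelso → Ravel → Tarn → Yarm → Garth: 6.2+1.7+7.9+3.1 = 18.9
Kelso → Wendle → Ravel → Tarn → Yarm → Garth: 3.3+2.6+1.7+7.9+3.1 = 18.6
Kelso → Wendle → Ravel → Varne → Orton → Garth: 3.3+2.6+6.7+3.3+3.2 = 19.1
The minimum is 18.6 mi via Kelso → Wendle → Ravel → Tarn → Yarm → Garth.

18.6 mi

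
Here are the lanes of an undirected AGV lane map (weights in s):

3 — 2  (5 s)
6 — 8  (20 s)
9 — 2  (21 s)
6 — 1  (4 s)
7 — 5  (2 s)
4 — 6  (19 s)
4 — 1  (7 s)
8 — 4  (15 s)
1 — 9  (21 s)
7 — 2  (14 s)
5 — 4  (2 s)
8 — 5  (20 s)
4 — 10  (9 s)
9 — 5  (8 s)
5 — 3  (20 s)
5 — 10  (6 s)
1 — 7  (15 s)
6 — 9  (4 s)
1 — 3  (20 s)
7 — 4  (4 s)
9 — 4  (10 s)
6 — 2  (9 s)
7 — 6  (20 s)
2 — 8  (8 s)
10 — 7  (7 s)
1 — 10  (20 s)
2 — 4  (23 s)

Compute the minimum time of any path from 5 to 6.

Candidate routes:
5 → 4 → 1 → 6: 2+7+4 = 13
5 → 4 → 9 → 6: 2+10+4 = 16
5 → 7 → 4 → 1 → 6: 2+4+7+4 = 17
5 → 9 → 6: 8+4 = 12
Cheapest is 5 → 9 → 6 at 12 s.

12 s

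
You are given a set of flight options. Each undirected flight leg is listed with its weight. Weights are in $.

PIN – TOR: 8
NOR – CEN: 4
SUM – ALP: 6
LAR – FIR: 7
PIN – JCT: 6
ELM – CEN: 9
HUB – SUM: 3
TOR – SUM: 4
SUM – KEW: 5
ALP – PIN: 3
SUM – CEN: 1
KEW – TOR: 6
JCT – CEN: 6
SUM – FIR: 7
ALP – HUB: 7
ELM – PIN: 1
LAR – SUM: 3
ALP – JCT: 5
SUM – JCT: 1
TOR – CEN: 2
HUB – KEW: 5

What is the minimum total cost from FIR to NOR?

$12

Settle nodes by increasing distance from FIR:
FIR: 0
LAR: 7  (via FIR)
SUM: 7  (via FIR)
JCT: 8  (via SUM)
CEN: 8  (via SUM)
TOR: 10  (via CEN)
HUB: 10  (via SUM)
NOR: 12  (via CEN)
Shortest route: FIR–SUM–CEN–NOR = $12.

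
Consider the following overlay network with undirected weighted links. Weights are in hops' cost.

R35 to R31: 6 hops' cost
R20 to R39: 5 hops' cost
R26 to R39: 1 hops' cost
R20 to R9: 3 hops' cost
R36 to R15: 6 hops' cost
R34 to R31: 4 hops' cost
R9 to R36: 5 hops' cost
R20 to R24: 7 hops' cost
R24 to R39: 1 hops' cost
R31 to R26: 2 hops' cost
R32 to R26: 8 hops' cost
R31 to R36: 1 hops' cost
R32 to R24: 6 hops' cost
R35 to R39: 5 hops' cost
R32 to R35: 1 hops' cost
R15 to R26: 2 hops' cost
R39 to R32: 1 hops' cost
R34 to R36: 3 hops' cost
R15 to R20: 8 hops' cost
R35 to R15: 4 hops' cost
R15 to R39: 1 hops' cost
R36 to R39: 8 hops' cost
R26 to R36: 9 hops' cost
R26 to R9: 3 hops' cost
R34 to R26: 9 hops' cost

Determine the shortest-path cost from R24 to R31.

4 hops' cost

Settle nodes by increasing distance from R24:
R24: 0
R39: 1  (via R24)
R32: 2  (via R39)
R26: 2  (via R39)
R15: 2  (via R39)
R35: 3  (via R32)
R31: 4  (via R26)
Shortest route: R24 → R39 → R26 → R31 = 4 hops' cost.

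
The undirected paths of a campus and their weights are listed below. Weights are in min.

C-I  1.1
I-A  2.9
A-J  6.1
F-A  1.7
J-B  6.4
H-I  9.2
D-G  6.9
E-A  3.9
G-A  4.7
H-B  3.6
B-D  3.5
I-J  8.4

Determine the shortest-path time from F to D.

Running Dijkstra from F:
F: 0
A: 1.7  (via F)
I: 4.6  (via A)
E: 5.6  (via A)
C: 5.7  (via I)
G: 6.4  (via A)
J: 7.8  (via A)
D: 13.3  (via G)
Shortest route: F → A → G → D = 13.3 min.

13.3 min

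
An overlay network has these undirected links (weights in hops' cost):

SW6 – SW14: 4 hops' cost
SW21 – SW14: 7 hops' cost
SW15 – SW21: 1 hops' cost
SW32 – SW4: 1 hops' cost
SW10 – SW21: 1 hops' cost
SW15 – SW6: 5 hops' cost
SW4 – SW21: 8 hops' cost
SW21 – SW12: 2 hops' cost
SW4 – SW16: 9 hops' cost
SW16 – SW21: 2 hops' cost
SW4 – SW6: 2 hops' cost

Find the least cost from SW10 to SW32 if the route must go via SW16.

13 hops' cost

Shortest SW10→SW16: SW10–SW21–SW16 = 3
Shortest SW16→SW32: SW16–SW4–SW32 = 10
Total via SW16: 3 + 10 = 13 hops' cost.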